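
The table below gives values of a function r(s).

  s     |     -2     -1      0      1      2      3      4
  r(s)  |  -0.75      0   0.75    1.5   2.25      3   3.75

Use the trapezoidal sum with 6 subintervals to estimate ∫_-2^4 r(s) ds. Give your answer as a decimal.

9

Δs = 1.
T_6 = (1/2)·[(-0.75) + 2·0 + 2·0.75 + 2·1.5 + 2·2.25 + 2·3 + 3.75] = 9.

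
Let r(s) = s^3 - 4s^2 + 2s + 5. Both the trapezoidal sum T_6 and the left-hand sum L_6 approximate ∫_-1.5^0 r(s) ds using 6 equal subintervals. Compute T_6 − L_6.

1.921875

T_6 = -0.61328125.
L_6 = -2.53515625.
T_6 − L_6 = 1.921875.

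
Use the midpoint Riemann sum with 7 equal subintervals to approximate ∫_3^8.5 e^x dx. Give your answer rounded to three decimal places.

4771.009

Δx = (8.5 − 3)/7 = 11/14.
Midpoints: 95/28, 117/28, 139/28, 5.75, 183/28, 205/28, 227/28.
f(95/28) ≈ 29.751, f(117/28) ≈ 65.273, f(139/28) ≈ 143.206, f(5.75) ≈ 314.191, f(183/28) ≈ 689.326, f(205/28) ≈ 1512.363, f(227/28) ≈ 3318.084.
Sum = Δx · [f(95/28) + f(117/28) + f(139/28) + ...].
Sum ≈ 4771.009.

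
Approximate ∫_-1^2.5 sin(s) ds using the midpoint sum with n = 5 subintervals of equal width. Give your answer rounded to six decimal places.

1.369230

Δs = (2.5 − (-1))/5 = 0.7.
Midpoints: -0.65, 0.05, 0.75, 1.45, 2.15.
f(-0.65) ≈ -0.605186, f(0.05) ≈ 0.049979, f(0.75) ≈ 0.681639, f(1.45) ≈ 0.992713, f(2.15) ≈ 0.836899.
Sum = Δs · [f(-0.65) + f(0.05) + f(0.75) + f(1.45) + f(2.15)].
Sum ≈ 1.369230.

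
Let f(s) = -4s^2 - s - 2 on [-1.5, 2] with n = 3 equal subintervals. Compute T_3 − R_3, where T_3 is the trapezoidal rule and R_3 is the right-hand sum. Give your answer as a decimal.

T_3 ≈ -26.2175926.
R_3 ≈ -32.3425926.
T_3 − R_3 = 6.125.

6.125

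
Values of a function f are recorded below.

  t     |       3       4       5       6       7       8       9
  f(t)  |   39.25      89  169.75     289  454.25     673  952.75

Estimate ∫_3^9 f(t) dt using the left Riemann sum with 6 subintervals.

1714.25

Δt = 1.
Sum = 1·[39.25 + 89 + 169.75 + 289 + 454.25 + 673] = 1714.25.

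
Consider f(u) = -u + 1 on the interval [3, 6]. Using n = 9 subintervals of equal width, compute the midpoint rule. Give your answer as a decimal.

Δu = (6 − 3)/9 = 1/3.
Midpoints: 19/6, 3.5, 23/6, 25/6, 4.5, 29/6, 31/6, 5.5, 35/6.
f(19/6) = -13/6, f(3.5) = -2.5, f(23/6) = -17/6, f(25/6) = -19/6, f(4.5) = -3.5, f(29/6) = -23/6, f(31/6) = -25/6, f(5.5) = -4.5, f(35/6) = -29/6.
Sum = Δu · [f(19/6) + f(3.5) + f(23/6) + ...].
Sum = -10.5.

-10.5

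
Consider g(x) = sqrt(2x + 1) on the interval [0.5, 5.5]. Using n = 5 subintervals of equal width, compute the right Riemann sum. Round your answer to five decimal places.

Δx = (5.5 − 0.5)/5 = 1.
Right endpoints: 1.5, 2.5, 3.5, 4.5, 5.5.
g(1.5) ≈ 2.00000, g(2.5) ≈ 2.44949, g(3.5) ≈ 2.82843, g(4.5) ≈ 3.16228, g(5.5) ≈ 3.46410.
Sum = Δx · [g(1.5) + g(2.5) + g(3.5) + g(4.5) + g(5.5)].
Sum ≈ 13.90430.

13.90430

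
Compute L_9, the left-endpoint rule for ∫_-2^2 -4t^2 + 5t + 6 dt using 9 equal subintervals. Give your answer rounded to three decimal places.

-2.305

Δt = (2 − (-2))/9 = 4/9.
Left endpoints: -2, -14/9, -10/9, -2/3, -2/9, 2/9, 2/3, 10/9, 14/9.
f(-2) = -20, f(-14/9) = -928/81, f(-10/9) = -364/81, f(-2/3) = 8/9, f(-2/9) = 380/81, f(2/9) = 560/81, f(2/3) = 68/9, f(10/9) = 536/81, f(14/9) = 332/81.
Sum = Δt · [f(-2) + f(-14/9) + f(-10/9) + ...].
Sum ≈ -2.305.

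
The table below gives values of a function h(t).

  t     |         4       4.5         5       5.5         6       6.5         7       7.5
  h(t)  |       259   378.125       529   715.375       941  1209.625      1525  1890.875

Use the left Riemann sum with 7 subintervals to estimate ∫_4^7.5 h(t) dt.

Δt = 0.5.
Sum = 0.5·[259 + 378.125 + 529 + 715.375 + 941 + 1209.625 + 1525] = 2778.5625.

2778.5625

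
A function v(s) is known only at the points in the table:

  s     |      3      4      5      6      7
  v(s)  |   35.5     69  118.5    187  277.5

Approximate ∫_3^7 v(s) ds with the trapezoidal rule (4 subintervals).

531

Δs = 1.
T_4 = (1/2)·[35.5 + 2·69 + 2·118.5 + 2·187 + 277.5] = 531.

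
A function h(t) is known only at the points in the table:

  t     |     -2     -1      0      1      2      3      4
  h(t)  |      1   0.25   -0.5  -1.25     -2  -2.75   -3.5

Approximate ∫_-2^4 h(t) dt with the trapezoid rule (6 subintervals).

Δt = 1.
T_6 = (1/2)·[1 + 2·0.25 + 2·(-0.5) + 2·(-1.25) + 2·(-2) + 2·(-2.75) + (-3.5)] = -7.5.

-7.5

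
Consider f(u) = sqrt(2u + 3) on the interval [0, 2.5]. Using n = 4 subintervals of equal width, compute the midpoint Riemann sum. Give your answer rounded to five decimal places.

5.81403

Δu = (2.5 − 0)/4 = 0.625.
Midpoints: 0.3125, 0.9375, 1.5625, 2.1875.
f(0.3125) ≈ 1.90394, f(0.9375) ≈ 2.20794, f(1.5625) ≈ 2.47487, f(2.1875) ≈ 2.71570.
Sum = Δu · [f(0.3125) + f(0.9375) + f(1.5625) + f(2.1875)].
Sum ≈ 5.81403.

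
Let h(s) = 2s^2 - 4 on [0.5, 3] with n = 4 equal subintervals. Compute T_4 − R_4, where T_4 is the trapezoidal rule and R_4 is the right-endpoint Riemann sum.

T_4 = 8.2421875.
R_4 = 13.7109375.
T_4 − R_4 = -5.46875.

-5.46875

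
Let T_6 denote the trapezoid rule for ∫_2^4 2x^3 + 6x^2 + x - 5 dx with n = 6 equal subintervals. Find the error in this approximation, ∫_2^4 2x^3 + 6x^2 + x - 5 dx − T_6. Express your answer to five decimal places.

Exact integral: ∫_2^4 f(x) dx = 228.
T_6 ≈ 228.8888889.
Error ≈ 228 − 228.8888889 ≈ -0.88889.

-0.88889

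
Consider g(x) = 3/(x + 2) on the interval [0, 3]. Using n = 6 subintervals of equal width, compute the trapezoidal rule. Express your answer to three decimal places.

Δx = (3 − 0)/6 = 0.5.
g(0) = 1.5, g(0.5) = 1.2, g(1) = 1, g(1.5) = 6/7, g(2) = 0.75, g(2.5) = 2/3, g(3) = 0.6.
T_6 = (Δx/2)·[g(x_0) + 2g(x_1) + ... + 2g(x_{5}) + g(x_6)].
Sum ≈ 2.762.

2.762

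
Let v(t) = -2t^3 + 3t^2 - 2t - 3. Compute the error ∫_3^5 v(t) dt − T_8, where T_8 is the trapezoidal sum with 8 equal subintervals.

Exact integral: ∫_3^5 v(t) dt = -196.
T_8 = -196.4375.
Error = -196 − (-196.4375) = 0.4375.

0.4375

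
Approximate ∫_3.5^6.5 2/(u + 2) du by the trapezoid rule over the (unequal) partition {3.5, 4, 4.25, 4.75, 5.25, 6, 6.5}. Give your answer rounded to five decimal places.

Subinterval widths: 0.5, 0.25, 0.5, 0.5, 0.75, 0.5.
f(3.5) = 4/11, f(4) = 1/3, f(4.25) = 0.32, f(4.75) = 8/27, f(5.25) = 8/29, f(6) = 0.25, f(6.5) = 4/17.
On each subinterval the trapezoid contributes (Δu_i/2)·[f(u_{i-1}) + f(u_i)].
Sum ≈ 0.87154.

0.87154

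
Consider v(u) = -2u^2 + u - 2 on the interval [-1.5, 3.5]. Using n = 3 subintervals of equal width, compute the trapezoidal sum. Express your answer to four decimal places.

-40.4630

Δu = (3.5 − (-1.5))/3 = 5/3.
v(-1.5) = -8, v(1/6) = -17/9, v(11/6) = -62/9, v(3.5) = -23.
T_3 = (Δu/2)·[v(u_0) + 2v(u_1) + 2v(u_2) + v(u_3)].
Sum ≈ -40.4630.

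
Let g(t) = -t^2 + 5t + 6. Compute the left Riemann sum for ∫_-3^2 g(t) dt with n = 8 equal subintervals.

Δt = (2 − (-3))/8 = 0.625.
Left endpoints: -3, -2.375, -1.75, -1.125, -0.5, 0.125, 0.75, 1.375.
g(-3) = -18, g(-2.375) = -11.515625, g(-1.75) = -5.8125, g(-1.125) = -0.890625, g(-0.5) = 3.25, g(0.125) = 6.609375, g(0.75) = 9.1875, g(1.375) = 10.984375.
Sum = Δt · [g(-3) + g(-2.375) + g(-1.75) + ...].
Sum = -3.8671875.

-3.8671875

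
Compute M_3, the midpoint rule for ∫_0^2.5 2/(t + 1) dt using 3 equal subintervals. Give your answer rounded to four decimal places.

Δt = (2.5 − 0)/3 = 5/6.
Midpoints: 5/12, 1.25, 25/12.
f(5/12) = 24/17, f(1.25) = 8/9, f(25/12) = 24/37.
Sum = Δt · [f(5/12) + f(1.25) + f(25/12)].
Sum ≈ 2.4578.

2.4578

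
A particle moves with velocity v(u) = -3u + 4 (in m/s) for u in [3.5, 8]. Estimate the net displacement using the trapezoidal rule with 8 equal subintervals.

Δu = (8 − 3.5)/8 = 0.5625.
v(3.5) = -6.5, v(4.0625) = -8.1875, v(4.625) = -9.875, v(5.1875) = -11.5625, v(5.75) = -13.25, v(6.3125) = -14.9375, v(6.875) = -16.625, v(7.4375) = -18.3125, v(8) = -20.
T_8 = (Δu/2)·[v(u_0) + 2v(u_1) + ... + 2v(u_{7}) + v(u_8)].
Sum = -59.625.

-59.625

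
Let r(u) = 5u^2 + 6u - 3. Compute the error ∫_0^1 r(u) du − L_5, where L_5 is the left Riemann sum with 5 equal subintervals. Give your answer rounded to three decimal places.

Exact integral: ∫_0^1 r(u) du ≈ 1.66667.
L_5 = 0.6.
Error ≈ 1.66667 − 0.6 ≈ 1.067.

1.067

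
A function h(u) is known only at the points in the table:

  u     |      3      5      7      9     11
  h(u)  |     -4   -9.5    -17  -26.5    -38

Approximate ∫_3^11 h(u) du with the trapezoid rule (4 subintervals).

-148

Δu = 2.
T_4 = (2/2)·[(-4) + 2·(-9.5) + 2·(-17) + 2·(-26.5) + (-38)] = -148.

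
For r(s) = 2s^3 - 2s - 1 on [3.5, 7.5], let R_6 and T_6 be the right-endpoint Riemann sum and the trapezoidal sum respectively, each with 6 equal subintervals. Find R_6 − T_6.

250

R_6 ≈ 1718.777778.
T_6 ≈ 1468.777778.
R_6 − T_6 = 250.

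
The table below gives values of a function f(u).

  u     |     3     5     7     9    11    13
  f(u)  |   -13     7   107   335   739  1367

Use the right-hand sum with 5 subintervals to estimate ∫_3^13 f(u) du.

Δu = 2.
Sum = 2·[7 + 107 + 335 + 739 + 1367] = 5110.

5110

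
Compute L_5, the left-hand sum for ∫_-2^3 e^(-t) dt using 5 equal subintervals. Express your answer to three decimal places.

Δt = (3 − (-2))/5 = 1.
Left endpoints: -2, -1, 0, 1, 2.
f(-2) ≈ 7.389, f(-1) ≈ 2.718, f(0) ≈ 1.000, f(1) ≈ 0.368, f(2) ≈ 0.135.
Sum = Δt · [f(-2) + f(-1) + f(0) + f(1) + f(2)].
Sum ≈ 11.611.

11.611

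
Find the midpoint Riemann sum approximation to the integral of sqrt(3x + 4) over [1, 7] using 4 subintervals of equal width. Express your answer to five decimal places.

23.68677

Δx = (7 − 1)/4 = 1.5.
Midpoints: 1.75, 3.25, 4.75, 6.25.
f(1.75) ≈ 3.04138, f(3.25) ≈ 3.70810, f(4.75) ≈ 4.27200, f(6.25) ≈ 4.76970.
Sum = Δx · [f(1.75) + f(3.25) + f(4.75) + f(6.25)].
Sum ≈ 23.68677.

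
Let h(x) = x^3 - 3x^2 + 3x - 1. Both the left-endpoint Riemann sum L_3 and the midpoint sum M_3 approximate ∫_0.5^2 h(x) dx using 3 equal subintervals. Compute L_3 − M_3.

-0.2109375

L_3 = 0.
M_3 = 0.2109375.
L_3 − M_3 = -0.2109375.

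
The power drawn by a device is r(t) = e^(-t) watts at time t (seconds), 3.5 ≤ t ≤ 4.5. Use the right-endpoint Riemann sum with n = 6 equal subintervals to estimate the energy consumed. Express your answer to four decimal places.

Δt = (4.5 − 3.5)/6 = 1/6.
Right endpoints: 11/3, 23/6, 4, 25/6, 13/3, 4.5.
r(11/3) ≈ 0.0256, r(23/6) ≈ 0.0216, r(4) ≈ 0.0183, r(25/6) ≈ 0.0155, r(13/3) ≈ 0.0131, r(4.5) ≈ 0.0111.
Sum = Δt · [r(11/3) + r(23/6) + r(4) + ...].
Sum ≈ 0.0175.

0.0175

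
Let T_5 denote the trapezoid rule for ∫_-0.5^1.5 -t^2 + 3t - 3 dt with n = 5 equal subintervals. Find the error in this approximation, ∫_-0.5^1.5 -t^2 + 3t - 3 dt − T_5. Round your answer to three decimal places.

0.053

Exact integral: ∫_-0.5^1.5 f(t) dt ≈ -4.16667.
T_5 = -4.22.
Error ≈ -4.16667 − (-4.22) ≈ 0.053.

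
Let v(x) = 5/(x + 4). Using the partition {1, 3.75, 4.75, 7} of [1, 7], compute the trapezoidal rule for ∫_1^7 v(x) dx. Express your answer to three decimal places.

4.025

Subinterval widths: 2.75, 1, 2.25.
v(1) = 1, v(3.75) = 20/31, v(4.75) = 4/7, v(7) = 5/11.
On each subinterval the trapezoid contributes (Δx_i/2)·[v(x_{i-1}) + v(x_i)].
Sum ≈ 4.025.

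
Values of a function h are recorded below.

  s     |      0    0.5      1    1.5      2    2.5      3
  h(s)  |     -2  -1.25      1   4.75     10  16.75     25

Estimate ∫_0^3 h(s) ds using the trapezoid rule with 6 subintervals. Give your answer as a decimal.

21.375

Δs = 0.5.
T_6 = (0.5/2)·[(-2) + 2·(-1.25) + 2·1 + 2·4.75 + 2·10 + 2·16.75 + 25] = 21.375.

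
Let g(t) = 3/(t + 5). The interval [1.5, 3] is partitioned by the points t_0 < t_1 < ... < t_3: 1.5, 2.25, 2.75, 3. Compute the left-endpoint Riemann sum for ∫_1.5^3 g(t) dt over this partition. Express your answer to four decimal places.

0.6498

Subinterval widths: 0.75, 0.5, 0.25.
Left endpoints: 1.5, 2.25, 2.75.
g(1.5) = 6/13, g(2.25) = 12/29, g(2.75) = 12/31.
Sum = Σ Δt_i · g(t_i).
Sum ≈ 0.6498.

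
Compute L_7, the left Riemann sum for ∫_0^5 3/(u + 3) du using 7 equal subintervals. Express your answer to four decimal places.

3.1778

Δu = (5 − 0)/7 = 5/7.
Left endpoints: 0, 5/7, 10/7, 15/7, 20/7, 25/7, 30/7.
f(0) = 1, f(5/7) = 21/26, f(10/7) = 21/31, f(15/7) = 7/12, f(20/7) = 21/41, f(25/7) = 21/46, f(30/7) = 7/17.
Sum = Δu · [f(0) + f(5/7) + f(10/7) + ...].
Sum ≈ 3.1778.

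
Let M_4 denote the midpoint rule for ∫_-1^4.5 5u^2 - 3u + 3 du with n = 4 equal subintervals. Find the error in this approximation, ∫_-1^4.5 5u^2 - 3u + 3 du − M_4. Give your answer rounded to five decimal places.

Exact integral: ∫_-1^4.5 f(u) du ≈ 141.1666667.
M_4 ≈ 136.8339844.
Error ≈ 141.1666667 − 136.8339844 ≈ 4.33268.

4.33268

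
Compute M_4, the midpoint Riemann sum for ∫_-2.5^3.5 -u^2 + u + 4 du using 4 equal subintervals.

8.625

Δu = (3.5 − (-2.5))/4 = 1.5.
Midpoints: -1.75, -0.25, 1.25, 2.75.
f(-1.75) = -0.8125, f(-0.25) = 3.6875, f(1.25) = 3.6875, f(2.75) = -0.8125.
Sum = Δu · [f(-1.75) + f(-0.25) + f(1.25) + f(2.75)].
Sum = 8.625.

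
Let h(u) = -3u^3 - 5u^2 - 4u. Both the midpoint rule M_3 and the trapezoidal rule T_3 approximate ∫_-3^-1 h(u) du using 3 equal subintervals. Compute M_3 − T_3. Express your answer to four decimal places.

M_3 ≈ 31.703704.
T_3 ≈ 34.592593.
M_3 − T_3 ≈ -2.8889.

-2.8889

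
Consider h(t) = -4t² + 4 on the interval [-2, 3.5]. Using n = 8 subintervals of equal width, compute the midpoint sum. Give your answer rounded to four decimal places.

Δt = (3.5 − (-2))/8 = 0.6875.
Midpoints: -1.65625, -0.96875, -0.28125, 0.40625, 1.09375, 1.78125, 2.46875, 3.15625.
h(-1.65625) = -6.97265625, h(-0.96875) = 0.24609375, h(-0.28125) = 3.68359375, h(0.40625) = 3.33984375, h(1.09375) = -0.78515625, h(1.78125) = -8.69140625, h(2.46875) = -20.37890625, h(3.15625) = -35.84765625.
Sum = Δt · [h(-1.65625) + h(-0.96875) + h(-0.28125) + ...].
Sum ≈ -44.9668.

-44.9668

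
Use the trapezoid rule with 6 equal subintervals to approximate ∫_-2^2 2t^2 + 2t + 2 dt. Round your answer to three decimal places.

Δt = (2 − (-2))/6 = 2/3.
f(-2) = 6, f(-4/3) = 26/9, f(-2/3) = 14/9, f(0) = 2, f(2/3) = 38/9, f(4/3) = 74/9, f(2) = 14.
T_6 = (Δt/2)·[f(t_0) + 2f(t_1) + ... + 2f(t_{5}) + f(t_6)].
Sum ≈ 19.259.

19.259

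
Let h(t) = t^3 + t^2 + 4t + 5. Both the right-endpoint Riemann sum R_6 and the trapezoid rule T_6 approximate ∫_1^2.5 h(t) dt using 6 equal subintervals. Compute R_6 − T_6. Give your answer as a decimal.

3.234375

R_6 = 35.72265625.
T_6 = 32.48828125.
R_6 − T_6 = 3.234375.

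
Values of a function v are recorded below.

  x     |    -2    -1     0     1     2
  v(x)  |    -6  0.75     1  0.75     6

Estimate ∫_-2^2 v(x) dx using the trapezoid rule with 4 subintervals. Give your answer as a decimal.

Δx = 1.
T_4 = (1/2)·[(-6) + 2·0.75 + 2·1 + 2·0.75 + 6] = 2.5.

2.5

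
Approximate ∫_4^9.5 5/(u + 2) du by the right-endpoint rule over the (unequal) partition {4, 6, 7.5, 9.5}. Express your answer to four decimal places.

Subinterval widths: 2, 1.5, 2.
Right endpoints: 6, 7.5, 9.5.
f(6) = 0.625, f(7.5) = 10/19, f(9.5) = 10/23.
Sum = Σ Δu_i · f(u_i).
Sum ≈ 2.9090.

2.9090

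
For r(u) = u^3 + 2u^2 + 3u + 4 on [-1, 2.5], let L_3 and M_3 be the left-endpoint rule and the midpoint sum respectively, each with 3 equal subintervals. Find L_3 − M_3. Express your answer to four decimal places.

-16.8863

L_3 ≈ 23.900463.
M_3 ≈ 40.786748.
L_3 − M_3 ≈ -16.8863.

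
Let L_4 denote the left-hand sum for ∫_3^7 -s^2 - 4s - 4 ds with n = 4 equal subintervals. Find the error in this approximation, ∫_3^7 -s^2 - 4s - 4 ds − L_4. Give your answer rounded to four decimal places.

Exact integral: ∫_3^7 f(s) ds ≈ -201.333333.
L_4 = -174.
Error ≈ -201.333333 − (-174) ≈ -27.3333.

-27.3333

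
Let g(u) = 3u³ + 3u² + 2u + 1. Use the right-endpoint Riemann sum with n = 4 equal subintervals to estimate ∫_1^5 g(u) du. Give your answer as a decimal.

866

Δu = (5 − 1)/4 = 1.
Right endpoints: 2, 3, 4, 5.
g(2) = 41, g(3) = 115, g(4) = 249, g(5) = 461.
Sum = Δu · [g(2) + g(3) + g(4) + g(5)].
Sum = 866.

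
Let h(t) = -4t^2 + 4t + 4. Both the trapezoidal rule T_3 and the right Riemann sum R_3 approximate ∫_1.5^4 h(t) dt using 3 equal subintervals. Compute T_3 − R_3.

18.75

T_3 ≈ -44.490741.
R_3 ≈ -63.240741.
T_3 − R_3 = 18.75.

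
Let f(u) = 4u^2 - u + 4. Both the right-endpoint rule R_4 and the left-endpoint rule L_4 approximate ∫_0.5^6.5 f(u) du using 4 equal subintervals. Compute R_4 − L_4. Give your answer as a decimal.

R_4 = 499.5.
L_4 = 256.5.
R_4 − L_4 = 243.

243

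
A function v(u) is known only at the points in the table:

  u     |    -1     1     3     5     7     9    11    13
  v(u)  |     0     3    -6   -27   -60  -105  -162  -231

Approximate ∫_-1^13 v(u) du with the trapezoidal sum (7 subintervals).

-945

Δu = 2.
T_7 = (2/2)·[0 + 2·3 + 2·(-6) + 2·(-27) + 2·(-60) + 2·(-105) + 2·(-162) + (-231)] = -945.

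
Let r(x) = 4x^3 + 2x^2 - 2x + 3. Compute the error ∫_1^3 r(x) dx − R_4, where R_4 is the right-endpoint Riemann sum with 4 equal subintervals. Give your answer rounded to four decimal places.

-31.1667

Exact integral: ∫_1^3 r(x) dx ≈ 95.333333.
R_4 = 126.5.
Error ≈ 95.333333 − 126.5 ≈ -31.1667.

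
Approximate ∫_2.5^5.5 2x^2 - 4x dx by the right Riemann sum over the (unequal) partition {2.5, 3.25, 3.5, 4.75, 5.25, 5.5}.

68.0625

Subinterval widths: 0.75, 0.25, 1.25, 0.5, 0.25.
Right endpoints: 3.25, 3.5, 4.75, 5.25, 5.5.
f(3.25) = 8.125, f(3.5) = 10.5, f(4.75) = 26.125, f(5.25) = 34.125, f(5.5) = 38.5.
Sum = Σ Δx_i · f(x_i).
Sum = 68.0625.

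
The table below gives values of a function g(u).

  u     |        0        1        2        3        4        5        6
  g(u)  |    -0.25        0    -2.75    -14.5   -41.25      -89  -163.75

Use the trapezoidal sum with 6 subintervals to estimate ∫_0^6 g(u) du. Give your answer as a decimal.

Δu = 1.
T_6 = (1/2)·[(-0.25) + 2·0 + 2·(-2.75) + 2·(-14.5) + 2·(-41.25) + 2·(-89) + (-163.75)] = -229.5.

-229.5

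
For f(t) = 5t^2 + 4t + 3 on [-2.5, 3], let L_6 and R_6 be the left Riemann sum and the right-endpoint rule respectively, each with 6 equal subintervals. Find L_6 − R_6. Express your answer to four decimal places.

L_6 ≈ 80.507523.
R_6 ≈ 113.278356.
L_6 − R_6 ≈ -32.7708.

-32.7708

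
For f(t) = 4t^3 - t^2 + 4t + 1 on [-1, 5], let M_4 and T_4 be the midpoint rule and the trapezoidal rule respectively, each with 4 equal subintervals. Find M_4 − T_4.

-77.625

M_4 = 610.125.
T_4 = 687.75.
M_4 − T_4 = -77.625.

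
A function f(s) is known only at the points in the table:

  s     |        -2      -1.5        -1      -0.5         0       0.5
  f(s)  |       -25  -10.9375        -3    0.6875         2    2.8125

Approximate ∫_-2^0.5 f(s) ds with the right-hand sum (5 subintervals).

-4.21875

Δs = 0.5.
Sum = 0.5·[(-10.9375) + (-3) + 0.6875 + 2 + 2.8125] = -4.21875.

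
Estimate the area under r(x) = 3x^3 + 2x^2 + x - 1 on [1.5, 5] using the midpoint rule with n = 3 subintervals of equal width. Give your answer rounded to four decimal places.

541.5055

Δx = (5 − 1.5)/3 = 7/6.
Midpoints: 25/12, 3.25, 53/12.
r(25/12) = 36.890625, r(3.25) = 126.359375, r(53/12) = 173317/576.
Sum = Δx · [r(25/12) + r(3.25) + r(53/12)].
Sum ≈ 541.5055.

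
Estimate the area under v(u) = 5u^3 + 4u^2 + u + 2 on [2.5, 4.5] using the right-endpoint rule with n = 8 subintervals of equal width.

Δu = (4.5 − 2.5)/8 = 0.25.
Right endpoints: 2.75, 3, 3.25, 3.5, 3.75, 4, 4.25, 4.5.
v(2.75) = 138.984375, v(3) = 176, v(3.25) = 219.140625, v(3.5) = 268.875, v(3.75) = 325.671875, v(4) = 390, v(4.25) = 462.328125, v(4.5) = 543.125.
Sum = Δu · [v(2.75) + v(3) + v(3.25) + ...].
Sum = 631.03125.

631.03125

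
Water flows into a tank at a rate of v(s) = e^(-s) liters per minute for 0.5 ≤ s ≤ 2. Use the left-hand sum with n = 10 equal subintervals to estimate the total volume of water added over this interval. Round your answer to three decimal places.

0.507

Δs = (2 − 0.5)/10 = 0.15.
Left endpoints: 0.5, 0.65, 0.8, 0.95, 1.1, 1.25, 1.4, 1.55, 1.7, 1.85.
v(0.5) ≈ 0.607, v(0.65) ≈ 0.522, v(0.8) ≈ 0.449, v(0.95) ≈ 0.387, v(1.1) ≈ 0.333, v(1.25) ≈ 0.287, v(1.4) ≈ 0.247, v(1.55) ≈ 0.212, v(1.7) ≈ 0.183, v(1.85) ≈ 0.157.
Sum = Δs · [v(0.5) + v(0.65) + v(0.8) + ...].
Sum ≈ 0.507.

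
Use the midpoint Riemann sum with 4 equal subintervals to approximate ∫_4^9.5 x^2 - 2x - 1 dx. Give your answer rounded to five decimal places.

183.84180

Δx = (9.5 − 4)/4 = 1.375.
Midpoints: 4.6875, 6.0625, 7.4375, 8.8125.
f(4.6875) = 11.59765625, f(6.0625) = 23.62890625, f(7.4375) = 39.44140625, f(8.8125) = 59.03515625.
Sum = Δx · [f(4.6875) + f(6.0625) + f(7.4375) + f(8.8125)].
Sum ≈ 183.84180.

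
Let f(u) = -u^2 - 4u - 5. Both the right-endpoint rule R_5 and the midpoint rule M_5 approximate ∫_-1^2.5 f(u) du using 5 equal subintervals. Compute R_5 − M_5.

R_5 = -40.565.
M_5 = -33.39875.
R_5 − M_5 = -7.16625.

-7.16625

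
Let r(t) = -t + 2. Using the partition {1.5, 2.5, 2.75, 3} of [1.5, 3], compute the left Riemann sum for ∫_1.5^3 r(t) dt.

0.1875

Subinterval widths: 1, 0.25, 0.25.
Left endpoints: 1.5, 2.5, 2.75.
r(1.5) = 0.5, r(2.5) = -0.5, r(2.75) = -0.75.
Sum = Σ Δt_i · r(t_i).
Sum = 0.1875.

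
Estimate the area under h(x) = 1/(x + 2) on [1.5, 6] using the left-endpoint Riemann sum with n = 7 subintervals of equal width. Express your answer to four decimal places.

Δx = (6 − 1.5)/7 = 9/14.
Left endpoints: 1.5, 15/7, 39/14, 24/7, 57/14, 33/7, 75/14.
h(1.5) = 2/7, h(15/7) = 7/29, h(39/14) = 14/67, h(24/7) = 7/38, h(57/14) = 14/85, h(33/7) = 7/47, h(75/14) = 14/103.
Sum = Δx · [h(1.5) + h(15/7) + h(39/14) + ...].
Sum ≈ 0.8806.

0.8806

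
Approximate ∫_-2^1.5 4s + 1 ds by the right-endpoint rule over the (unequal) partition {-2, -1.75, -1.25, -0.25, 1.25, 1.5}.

7.25

Subinterval widths: 0.25, 0.5, 1, 1.5, 0.25.
Right endpoints: -1.75, -1.25, -0.25, 1.25, 1.5.
f(-1.75) = -6, f(-1.25) = -4, f(-0.25) = 0, f(1.25) = 6, f(1.5) = 7.
Sum = Σ Δs_i · f(s_i).
Sum = 7.25.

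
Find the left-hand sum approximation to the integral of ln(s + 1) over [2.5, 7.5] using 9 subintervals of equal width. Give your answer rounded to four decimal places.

8.5551

Δs = (7.5 − 2.5)/9 = 5/9.
Left endpoints: 2.5, 55/18, 65/18, 25/6, 85/18, 95/18, 35/6, 115/18, 125/18.
f(2.5) ≈ 1.2528, f(55/18) ≈ 1.4001, f(65/18) ≈ 1.5285, f(25/6) ≈ 1.6422, f(85/18) ≈ 1.7444, f(95/18) ≈ 1.8370, f(35/6) ≈ 1.9218, f(115/18) ≈ 2.0000, f(125/18) ≈ 2.0725.
Sum = Δs · [f(2.5) + f(55/18) + f(65/18) + ...].
Sum ≈ 8.5551.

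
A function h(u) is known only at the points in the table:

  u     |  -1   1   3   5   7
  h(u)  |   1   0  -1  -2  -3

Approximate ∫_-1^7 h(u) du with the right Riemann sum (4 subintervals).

-12

Δu = 2.
Sum = 2·[0 + (-1) + (-2) + (-3)] = -12.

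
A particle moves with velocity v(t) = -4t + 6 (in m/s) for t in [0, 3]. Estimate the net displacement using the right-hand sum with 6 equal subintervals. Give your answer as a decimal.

Δt = (3 − 0)/6 = 0.5.
Right endpoints: 0.5, 1, 1.5, 2, 2.5, 3.
v(0.5) = 4, v(1) = 2, v(1.5) = 0, v(2) = -2, v(2.5) = -4, v(3) = -6.
Sum = Δt · [v(0.5) + v(1) + v(1.5) + ...].
Sum = -3.

-3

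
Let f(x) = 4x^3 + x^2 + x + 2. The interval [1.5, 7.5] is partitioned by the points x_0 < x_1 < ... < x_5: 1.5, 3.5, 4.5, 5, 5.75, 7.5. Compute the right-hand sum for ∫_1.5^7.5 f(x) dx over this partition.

Subinterval widths: 2, 1, 0.5, 0.75, 1.75.
Right endpoints: 3.5, 4.5, 5, 5.75, 7.5.
f(3.5) = 189.25, f(4.5) = 391.25, f(5) = 532, f(5.75) = 801.25, f(7.5) = 1753.25.
Sum = Σ Δx_i · f(x_i).
Sum = 4704.875.

4704.875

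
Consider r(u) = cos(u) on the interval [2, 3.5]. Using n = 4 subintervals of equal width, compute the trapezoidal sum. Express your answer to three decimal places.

Δu = (3.5 − 2)/4 = 0.375.
r(2) ≈ -0.416, r(2.375) ≈ -0.720, r(2.75) ≈ -0.924, r(3.125) ≈ -1.000, r(3.5) ≈ -0.936.
T_4 = (Δu/2)·[r(u_0) + 2r(u_1) + 2r(u_2) + 2r(u_3) + r(u_4)].
Sum ≈ -1.245.

-1.245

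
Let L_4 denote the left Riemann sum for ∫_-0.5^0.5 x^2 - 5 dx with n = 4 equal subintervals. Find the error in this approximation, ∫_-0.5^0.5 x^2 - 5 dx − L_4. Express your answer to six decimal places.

Exact integral: ∫_-0.5^0.5 f(x) dx ≈ -4.91666667.
L_4 = -4.90625.
Error ≈ -4.91666667 − (-4.90625) ≈ -0.010417.

-0.010417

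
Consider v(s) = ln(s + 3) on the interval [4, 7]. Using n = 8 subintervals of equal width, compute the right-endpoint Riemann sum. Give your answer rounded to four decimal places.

Δs = (7 − 4)/8 = 0.375.
Right endpoints: 4.375, 4.75, 5.125, 5.5, 5.875, 6.25, 6.625, 7.
v(4.375) ≈ 1.9981, v(4.75) ≈ 2.0477, v(5.125) ≈ 2.0949, v(5.5) ≈ 2.1401, v(5.875) ≈ 2.1832, v(6.25) ≈ 2.2246, v(6.625) ≈ 2.2644, v(7) ≈ 2.3026.
Sum = Δs · [v(4.375) + v(4.75) + v(5.125) + ...].
Sum ≈ 6.4709.

6.4709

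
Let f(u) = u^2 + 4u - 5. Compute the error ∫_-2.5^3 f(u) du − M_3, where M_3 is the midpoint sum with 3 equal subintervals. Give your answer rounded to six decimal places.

Exact integral: ∫_-2.5^3 f(u) du ≈ -7.79166667.
M_3 ≈ -9.33217593.
Error ≈ -7.79166667 − (-9.33217593) ≈ 1.540509.

1.540509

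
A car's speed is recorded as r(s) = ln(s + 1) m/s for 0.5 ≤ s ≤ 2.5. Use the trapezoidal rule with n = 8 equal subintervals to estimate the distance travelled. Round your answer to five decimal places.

Δs = (2.5 − 0.5)/8 = 0.25.
r(0.5) ≈ 0.40547, r(0.75) ≈ 0.55962, r(1) ≈ 0.69315, r(1.25) ≈ 0.81093, r(1.5) ≈ 0.91629, r(1.75) ≈ 1.01160, r(2) ≈ 1.09861, r(2.25) ≈ 1.17865, r(2.5) ≈ 1.25276.
T_8 = (Δs/2)·[r(s_0) + 2r(s_1) + ... + 2r(s_{7}) + r(s_8)].
Sum ≈ 1.77449.

1.77449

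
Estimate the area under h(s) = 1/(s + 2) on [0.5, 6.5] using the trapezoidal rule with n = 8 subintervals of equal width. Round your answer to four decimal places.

1.2306

Δs = (6.5 − 0.5)/8 = 0.75.
h(0.5) = 0.4, h(1.25) = 4/13, h(2) = 0.25, h(2.75) = 4/19, h(3.5) = 2/11, h(4.25) = 0.16, h(5) = 1/7, h(5.75) = 4/31, h(6.5) = 2/17.
T_8 = (Δs/2)·[h(s_0) + 2h(s_1) + ... + 2h(s_{7}) + h(s_8)].
Sum ≈ 1.2306.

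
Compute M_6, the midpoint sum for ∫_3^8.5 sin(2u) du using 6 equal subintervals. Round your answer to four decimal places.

Δu = (8.5 − 3)/6 = 11/12.
Midpoints: 83/24, 4.375, 127/24, 149/24, 7.125, 193/24.
f(83/24) ≈ 0.5920, f(4.375) ≈ 0.6247, f(127/24) ≈ -0.9162, f(149/24) ≈ -0.1491, f(7.125) ≈ 0.9936, f(193/24) ≈ -0.3666.
Sum = Δu · [f(83/24) + f(4.375) + f(127/24) + ...].
Sum ≈ 0.7135.

0.7135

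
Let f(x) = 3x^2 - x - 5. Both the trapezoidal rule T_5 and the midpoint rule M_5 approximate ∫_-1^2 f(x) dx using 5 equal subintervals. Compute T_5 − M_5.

T_5 = -6.96.
M_5 = -7.77.
T_5 − M_5 = 0.81.

0.81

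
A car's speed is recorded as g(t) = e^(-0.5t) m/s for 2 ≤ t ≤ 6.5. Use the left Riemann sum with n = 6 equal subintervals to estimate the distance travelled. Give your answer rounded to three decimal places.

0.789

Δt = (6.5 − 2)/6 = 0.75.
Left endpoints: 2, 2.75, 3.5, 4.25, 5, 5.75.
g(2) ≈ 0.368, g(2.75) ≈ 0.253, g(3.5) ≈ 0.174, g(4.25) ≈ 0.119, g(5) ≈ 0.082, g(5.75) ≈ 0.056.
Sum = Δt · [g(2) + g(2.75) + g(3.5) + ...].
Sum ≈ 0.789.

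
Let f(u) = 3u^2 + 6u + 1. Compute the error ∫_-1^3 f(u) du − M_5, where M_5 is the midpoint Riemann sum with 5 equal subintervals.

Exact integral: ∫_-1^3 f(u) du = 56.
M_5 = 55.36.
Error = 56 − 55.36 = 0.64.

0.64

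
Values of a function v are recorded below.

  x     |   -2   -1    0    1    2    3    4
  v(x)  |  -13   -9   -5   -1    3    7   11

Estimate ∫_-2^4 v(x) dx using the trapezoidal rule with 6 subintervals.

Δx = 1.
T_6 = (1/2)·[(-13) + 2·(-9) + 2·(-5) + 2·(-1) + 2·3 + 2·7 + 11] = -6.

-6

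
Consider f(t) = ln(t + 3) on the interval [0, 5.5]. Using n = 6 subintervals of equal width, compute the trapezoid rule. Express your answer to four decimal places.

9.3797

Δt = (5.5 − 0)/6 = 11/12.
f(0) ≈ 1.0986, f(11/12) ≈ 1.3652, f(11/6) ≈ 1.5755, f(2.75) ≈ 1.7492, f(11/3) ≈ 1.8971, f(55/12) ≈ 2.0260, f(5.5) ≈ 2.1401.
T_6 = (Δt/2)·[f(t_0) + 2f(t_1) + ... + 2f(t_{5}) + f(t_6)].
Sum ≈ 9.3797.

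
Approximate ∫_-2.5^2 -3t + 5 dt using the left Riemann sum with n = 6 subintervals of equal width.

30.9375

Δt = (2 − (-2.5))/6 = 0.75.
Left endpoints: -2.5, -1.75, -1, -0.25, 0.5, 1.25.
f(-2.5) = 12.5, f(-1.75) = 10.25, f(-1) = 8, f(-0.25) = 5.75, f(0.5) = 3.5, f(1.25) = 1.25.
Sum = Δt · [f(-2.5) + f(-1.75) + f(-1) + ...].
Sum = 30.9375.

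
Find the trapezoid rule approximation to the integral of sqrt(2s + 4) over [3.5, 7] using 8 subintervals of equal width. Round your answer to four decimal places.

13.2938

Δs = (7 − 3.5)/8 = 0.4375.
f(3.5) ≈ 3.3166, f(3.9375) ≈ 3.4460, f(4.375) ≈ 3.5707, f(4.8125) ≈ 3.6912, f(5.25) ≈ 3.8079, f(5.6875) ≈ 3.9211, f(6.125) ≈ 4.0311, f(6.5625) ≈ 4.1382, f(7) ≈ 4.2426.
T_8 = (Δs/2)·[f(s_0) + 2f(s_1) + ... + 2f(s_{7}) + f(s_8)].
Sum ≈ 13.2938.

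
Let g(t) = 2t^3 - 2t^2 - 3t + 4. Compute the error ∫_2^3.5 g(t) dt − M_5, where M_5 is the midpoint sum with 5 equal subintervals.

0.163125

Exact integral: ∫_2^3.5 g(t) dt = 37.40625.
M_5 = 37.243125.
Error = 37.40625 − 37.243125 = 0.163125.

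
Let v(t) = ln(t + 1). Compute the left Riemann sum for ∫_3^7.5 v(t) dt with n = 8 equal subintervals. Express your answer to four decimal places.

Δt = (7.5 − 3)/8 = 0.5625.
Left endpoints: 3, 3.5625, 4.125, 4.6875, 5.25, 5.8125, 6.375, 6.9375.
v(3) ≈ 1.3863, v(3.5625) ≈ 1.5179, v(4.125) ≈ 1.6341, v(4.6875) ≈ 1.7383, v(5.25) ≈ 1.8326, v(5.8125) ≈ 1.9188, v(6.375) ≈ 1.9981, v(6.9375) ≈ 2.0716.
Sum = Δt · [v(3) + v(3.5625) + v(4.125) + ...].
Sum ≈ 7.9299.

7.9299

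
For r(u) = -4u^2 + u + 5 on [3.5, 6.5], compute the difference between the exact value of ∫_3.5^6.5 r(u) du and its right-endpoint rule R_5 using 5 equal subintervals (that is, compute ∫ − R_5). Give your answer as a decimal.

Exact integral: ∫_3.5^6.5 r(u) du = -279.
R_5 = -314.82.
Error = -279 − (-314.82) = 35.82.

35.82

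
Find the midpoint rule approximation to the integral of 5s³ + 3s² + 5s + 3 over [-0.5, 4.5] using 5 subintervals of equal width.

655

Δs = (4.5 − (-0.5))/5 = 1.
Midpoints: 0, 1, 2, 3, 4.
f(0) = 3, f(1) = 16, f(2) = 65, f(3) = 180, f(4) = 391.
Sum = Δs · [f(0) + f(1) + f(2) + f(3) + f(4)].
Sum = 655.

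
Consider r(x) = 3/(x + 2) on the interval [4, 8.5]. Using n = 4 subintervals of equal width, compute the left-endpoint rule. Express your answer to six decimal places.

Δx = (8.5 − 4)/4 = 1.125.
Left endpoints: 4, 5.125, 6.25, 7.375.
r(4) = 0.5, r(5.125) = 8/19, r(6.25) = 4/11, r(7.375) = 0.32.
Sum = Δx · [r(4) + r(5.125) + r(6.25) + r(7.375)].
Sum ≈ 1.805275.

1.805275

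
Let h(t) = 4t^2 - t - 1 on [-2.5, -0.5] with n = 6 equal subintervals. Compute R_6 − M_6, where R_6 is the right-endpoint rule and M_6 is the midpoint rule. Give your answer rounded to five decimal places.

R_6 ≈ 17.4814815.
M_6 ≈ 21.5925926.
R_6 − M_6 ≈ -4.11111.

-4.11111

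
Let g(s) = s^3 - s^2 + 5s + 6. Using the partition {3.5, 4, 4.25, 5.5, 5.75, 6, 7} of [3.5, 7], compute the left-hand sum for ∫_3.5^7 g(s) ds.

459.359375

Subinterval widths: 0.5, 0.25, 1.25, 0.25, 0.25, 1.
Left endpoints: 3.5, 4, 4.25, 5.5, 5.75, 6.
g(3.5) = 54.125, g(4) = 74, g(4.25) = 85.953125, g(5.5) = 169.625, g(5.75) = 191.796875, g(6) = 216.
Sum = Σ Δs_i · g(s_i).
Sum = 459.359375.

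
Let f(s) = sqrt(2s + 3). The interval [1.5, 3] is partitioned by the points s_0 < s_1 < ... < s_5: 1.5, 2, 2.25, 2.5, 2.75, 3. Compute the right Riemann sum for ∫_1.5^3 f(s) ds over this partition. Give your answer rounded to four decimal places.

4.1935

Subinterval widths: 0.5, 0.25, 0.25, 0.25, 0.25.
Right endpoints: 2, 2.25, 2.5, 2.75, 3.
f(2) ≈ 2.6458, f(2.25) ≈ 2.7386, f(2.5) ≈ 2.8284, f(2.75) ≈ 2.9155, f(3) ≈ 3.0000.
Sum = Σ Δs_i · f(s_i).
Sum ≈ 4.1935.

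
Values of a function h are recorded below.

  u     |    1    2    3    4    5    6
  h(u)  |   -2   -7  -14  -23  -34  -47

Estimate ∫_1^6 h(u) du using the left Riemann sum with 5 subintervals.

Δu = 1.
Sum = 1·[(-2) + (-7) + (-14) + (-23) + (-34)] = -80.

-80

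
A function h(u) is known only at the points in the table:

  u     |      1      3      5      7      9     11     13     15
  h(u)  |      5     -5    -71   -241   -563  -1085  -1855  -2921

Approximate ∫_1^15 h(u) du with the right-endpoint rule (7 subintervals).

Δu = 2.
Sum = 2·[(-5) + (-71) + (-241) + (-563) + (-1085) + (-1855) + (-2921)] = -13482.

-13482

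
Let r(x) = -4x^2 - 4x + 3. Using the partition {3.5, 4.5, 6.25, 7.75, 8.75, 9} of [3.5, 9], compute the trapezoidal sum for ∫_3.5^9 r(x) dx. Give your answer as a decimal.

-1043

Subinterval widths: 1, 1.75, 1.5, 1, 0.25.
r(3.5) = -60, r(4.5) = -96, r(6.25) = -178.25, r(7.75) = -268.25, r(8.75) = -338.25, r(9) = -357.
On each subinterval the trapezoid contributes (Δx_i/2)·[r(x_{i-1}) + r(x_i)].
Sum = -1043.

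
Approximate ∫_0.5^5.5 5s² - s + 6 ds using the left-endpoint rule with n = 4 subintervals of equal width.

Δs = (5.5 − 0.5)/4 = 1.25.
Left endpoints: 0.5, 1.75, 3, 4.25.
f(0.5) = 6.75, f(1.75) = 19.5625, f(3) = 48, f(4.25) = 92.0625.
Sum = Δs · [f(0.5) + f(1.75) + f(3) + f(4.25)].
Sum = 207.96875.

207.96875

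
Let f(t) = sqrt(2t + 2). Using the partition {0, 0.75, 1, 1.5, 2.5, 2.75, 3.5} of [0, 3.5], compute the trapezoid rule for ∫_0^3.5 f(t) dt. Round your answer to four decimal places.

Subinterval widths: 0.75, 0.25, 0.5, 1, 0.25, 0.75.
f(0) ≈ 1.4142, f(0.75) ≈ 1.8708, f(1) ≈ 2.0000, f(1.5) ≈ 2.2361, f(2.5) ≈ 2.6458, f(2.75) ≈ 2.7386, f(3.5) ≈ 3.0000.
On each subinterval the trapezoid contributes (Δt_i/2)·[f(t_{i-1}) + f(t_i)].
Sum ≈ 8.0407.

8.0407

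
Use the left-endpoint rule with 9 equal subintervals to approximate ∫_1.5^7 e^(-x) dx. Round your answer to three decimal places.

Δx = (7 − 1.5)/9 = 11/18.
Left endpoints: 1.5, 19/9, 49/18, 10/3, 71/18, 41/9, 31/6, 52/9, 115/18.
f(1.5) ≈ 0.223, f(19/9) ≈ 0.121, f(49/18) ≈ 0.066, f(10/3) ≈ 0.036, f(71/18) ≈ 0.019, f(41/9) ≈ 0.011, f(31/6) ≈ 0.006, f(52/9) ≈ 0.003, f(115/18) ≈ 0.002.
Sum = Δx · [f(1.5) + f(19/9) + f(49/18) + ...].
Sum ≈ 0.297.

0.297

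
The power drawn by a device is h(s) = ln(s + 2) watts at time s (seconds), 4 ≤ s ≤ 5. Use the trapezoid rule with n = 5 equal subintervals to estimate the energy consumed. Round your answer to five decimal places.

1.87073

Δs = (5 − 4)/5 = 0.2.
h(4) ≈ 1.79176, h(4.2) ≈ 1.82455, h(4.4) ≈ 1.85630, h(4.6) ≈ 1.88707, h(4.8) ≈ 1.91692, h(5) ≈ 1.94591.
T_5 = (Δs/2)·[h(s_0) + 2h(s_1) + ... + 2h(s_{4}) + h(s_5)].
Sum ≈ 1.87073.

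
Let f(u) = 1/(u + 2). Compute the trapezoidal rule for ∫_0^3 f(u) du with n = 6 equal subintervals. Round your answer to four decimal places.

Δu = (3 − 0)/6 = 0.5.
f(0) = 0.5, f(0.5) = 0.4, f(1) = 1/3, f(1.5) = 2/7, f(2) = 0.25, f(2.5) = 2/9, f(3) = 0.2.
T_6 = (Δu/2)·[f(u_0) + 2f(u_1) + ... + 2f(u_{5}) + f(u_6)].
Sum ≈ 0.9206.

0.9206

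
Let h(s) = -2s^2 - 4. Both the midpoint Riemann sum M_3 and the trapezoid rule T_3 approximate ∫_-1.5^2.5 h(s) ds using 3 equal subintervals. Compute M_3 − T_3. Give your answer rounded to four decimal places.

3.5556

M_3 ≈ -27.481481.
T_3 ≈ -31.037037.
M_3 − T_3 ≈ 3.5556.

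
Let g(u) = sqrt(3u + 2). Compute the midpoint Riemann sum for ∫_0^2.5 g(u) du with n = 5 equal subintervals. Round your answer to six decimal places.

Δu = (2.5 − 0)/5 = 0.5.
Midpoints: 0.25, 0.75, 1.25, 1.75, 2.25.
g(0.25) ≈ 1.658312, g(0.75) ≈ 2.061553, g(1.25) ≈ 2.397916, g(1.75) ≈ 2.692582, g(2.25) ≈ 2.958040.
Sum = Δu · [g(0.25) + g(0.75) + g(1.25) + g(1.75) + g(2.25)].
Sum ≈ 5.884202.

5.884202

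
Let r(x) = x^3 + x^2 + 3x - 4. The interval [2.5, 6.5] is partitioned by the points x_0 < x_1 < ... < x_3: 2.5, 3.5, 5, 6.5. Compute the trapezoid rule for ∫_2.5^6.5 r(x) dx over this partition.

580.5

Subinterval widths: 1, 1.5, 1.5.
r(2.5) = 25.375, r(3.5) = 61.625, r(5) = 161, r(6.5) = 332.375.
On each subinterval the trapezoid contributes (Δx_i/2)·[r(x_{i-1}) + r(x_i)].
Sum = 580.5.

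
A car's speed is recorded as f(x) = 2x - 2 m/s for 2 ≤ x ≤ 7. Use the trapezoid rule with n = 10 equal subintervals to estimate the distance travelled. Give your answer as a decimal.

35

Δx = (7 − 2)/10 = 0.5.
f(2) = 2, f(2.5) = 3, f(3) = 4, f(3.5) = 5, f(4) = 6, f(4.5) = 7, f(5) = 8, f(5.5) = 9, f(6) = 10, f(6.5) = 11, f(7) = 12.
T_10 = (Δx/2)·[f(x_0) + 2f(x_1) + ... + 2f(x_{9}) + f(x_10)].
Sum = 35.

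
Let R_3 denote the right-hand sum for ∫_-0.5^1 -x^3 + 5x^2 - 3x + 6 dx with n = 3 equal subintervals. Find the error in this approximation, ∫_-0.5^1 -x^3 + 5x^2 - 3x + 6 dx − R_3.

0.203125

Exact integral: ∫_-0.5^1 f(x) dx = 9.515625.
R_3 = 9.3125.
Error = 9.515625 − 9.3125 = 0.203125.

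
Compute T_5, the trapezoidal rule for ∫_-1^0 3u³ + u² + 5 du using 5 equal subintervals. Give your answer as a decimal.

4.56

Δu = (0 − (-1))/5 = 0.2.
f(-1) = 3, f(-0.8) = 4.104, f(-0.6) = 4.712, f(-0.4) = 4.968, f(-0.2) = 5.016, f(0) = 5.
T_5 = (Δu/2)·[f(u_0) + 2f(u_1) + ... + 2f(u_{4}) + f(u_5)].
Sum = 4.56.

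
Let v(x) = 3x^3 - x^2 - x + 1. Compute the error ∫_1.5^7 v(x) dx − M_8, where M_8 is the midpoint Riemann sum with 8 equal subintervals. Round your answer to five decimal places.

8.06962

Exact integral: ∫_1.5^7 v(x) dx ≈ 1665.8697917.
M_8 ≈ 1657.8001709.
Error ≈ 1665.8697917 − 1657.8001709 ≈ 8.06962.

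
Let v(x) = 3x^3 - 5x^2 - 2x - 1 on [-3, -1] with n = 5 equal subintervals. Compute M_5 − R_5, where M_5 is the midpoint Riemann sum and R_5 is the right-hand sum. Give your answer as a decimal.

M_5 = -96.72.
R_5 = -75.76.
M_5 − R_5 = -20.96.

-20.96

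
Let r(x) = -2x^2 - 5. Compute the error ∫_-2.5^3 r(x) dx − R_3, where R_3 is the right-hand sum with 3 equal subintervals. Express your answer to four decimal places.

Exact integral: ∫_-2.5^3 r(x) dx ≈ -55.916667.
R_3 ≈ -67.120370.
Error ≈ -55.916667 − (-67.120370) ≈ 11.2037.

11.2037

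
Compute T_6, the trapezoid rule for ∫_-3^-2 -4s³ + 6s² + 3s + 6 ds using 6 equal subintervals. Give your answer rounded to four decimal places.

101.6667

Δs = (-2 − (-3))/6 = 1/6.
f(-3) = 159, f(-17/6) = 7379/54, f(-8/3) = 3146/27, f(-2.5) = 98.5, f(-7/3) = 2227/27, f(-13/6) = 3691/54, f(-2) = 56.
T_6 = (Δs/2)·[f(s_0) + 2f(s_1) + ... + 2f(s_{5}) + f(s_6)].
Sum ≈ 101.6667.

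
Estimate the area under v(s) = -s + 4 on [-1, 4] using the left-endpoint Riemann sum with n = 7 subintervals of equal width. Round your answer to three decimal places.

14.286

Δs = (4 − (-1))/7 = 5/7.
Left endpoints: -1, -2/7, 3/7, 8/7, 13/7, 18/7, 23/7.
v(-1) = 5, v(-2/7) = 30/7, v(3/7) = 25/7, v(8/7) = 20/7, v(13/7) = 15/7, v(18/7) = 10/7, v(23/7) = 5/7.
Sum = Δs · [v(-1) + v(-2/7) + v(3/7) + ...].
Sum ≈ 14.286.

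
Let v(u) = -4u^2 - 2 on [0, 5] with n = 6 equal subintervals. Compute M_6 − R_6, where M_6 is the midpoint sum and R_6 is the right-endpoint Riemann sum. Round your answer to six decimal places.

45.138889

M_6 ≈ -175.50925926.
R_6 ≈ -220.64814815.
M_6 − R_6 ≈ 45.138889.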